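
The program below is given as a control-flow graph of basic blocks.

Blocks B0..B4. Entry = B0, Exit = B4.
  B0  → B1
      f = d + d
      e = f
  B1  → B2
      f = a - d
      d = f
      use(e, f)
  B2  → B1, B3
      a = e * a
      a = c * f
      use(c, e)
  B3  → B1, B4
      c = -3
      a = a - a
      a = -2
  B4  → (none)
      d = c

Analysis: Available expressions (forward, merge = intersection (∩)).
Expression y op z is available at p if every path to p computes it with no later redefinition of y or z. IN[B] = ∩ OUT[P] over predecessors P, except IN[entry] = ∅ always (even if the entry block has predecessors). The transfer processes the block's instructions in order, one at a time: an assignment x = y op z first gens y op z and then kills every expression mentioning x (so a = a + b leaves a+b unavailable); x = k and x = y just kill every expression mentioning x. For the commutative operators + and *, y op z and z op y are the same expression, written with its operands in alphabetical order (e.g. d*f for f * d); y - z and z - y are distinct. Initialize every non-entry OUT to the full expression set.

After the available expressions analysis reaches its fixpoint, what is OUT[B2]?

Fixpoint table:
  B0:  IN={}  OUT={d+d}
  B1:  IN={}  OUT={}
  B2:  IN={}  OUT={c*f}
  B3:  IN={c*f}  OUT={}
  B4:  IN={}  OUT={}

Merge at B2: IN[B2] = OUT[B1] = {}
Applying B2's transfer function to that IN value gives OUT[B2] (row B2 above).

Answer: {c*f}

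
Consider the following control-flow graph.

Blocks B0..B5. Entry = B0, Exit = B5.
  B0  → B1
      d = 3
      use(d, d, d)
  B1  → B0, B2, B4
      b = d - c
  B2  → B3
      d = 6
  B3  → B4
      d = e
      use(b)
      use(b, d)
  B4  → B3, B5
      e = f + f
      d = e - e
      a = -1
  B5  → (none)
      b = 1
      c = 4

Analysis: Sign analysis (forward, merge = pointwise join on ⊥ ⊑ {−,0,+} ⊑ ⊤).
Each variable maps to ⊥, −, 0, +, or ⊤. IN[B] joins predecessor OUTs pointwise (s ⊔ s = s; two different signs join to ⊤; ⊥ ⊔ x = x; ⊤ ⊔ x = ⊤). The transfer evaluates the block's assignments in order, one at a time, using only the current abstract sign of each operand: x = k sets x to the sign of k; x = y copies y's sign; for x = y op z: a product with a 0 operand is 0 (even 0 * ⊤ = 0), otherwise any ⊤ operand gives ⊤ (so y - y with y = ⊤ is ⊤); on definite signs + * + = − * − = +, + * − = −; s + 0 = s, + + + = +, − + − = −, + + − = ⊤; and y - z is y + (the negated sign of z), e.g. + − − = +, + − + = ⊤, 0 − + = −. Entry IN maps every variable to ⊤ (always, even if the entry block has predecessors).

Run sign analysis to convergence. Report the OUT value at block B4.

Answer: {a: -, b: ⊤, c: ⊤, d: ⊤, e: ⊤, f: ⊤}

Derivation:
Per-block solution:
  B0: | IN=(all ⊤) | OUT={d:+; rest ⊤}
  B1: | IN={d:+; rest ⊤} | OUT={d:+; rest ⊤}
  B2: | IN={d:+; rest ⊤} | OUT={d:+; rest ⊤}
  B3: | IN=(all ⊤) | OUT=(all ⊤)
  B4: | IN=(all ⊤) | OUT={a:-; rest ⊤}
  B5: | IN={a:-; rest ⊤} | OUT={a:-, b:+, c:+; rest ⊤}

Merge at B4: IN[B4] = OUT[B1] ⊔ OUT[B3] = {a: ⊤, b: ⊤, c: ⊤, d: ⊤, e: ⊤, f: ⊤}
Applying B4's transfer function to that IN value gives OUT[B4] (row B4 above).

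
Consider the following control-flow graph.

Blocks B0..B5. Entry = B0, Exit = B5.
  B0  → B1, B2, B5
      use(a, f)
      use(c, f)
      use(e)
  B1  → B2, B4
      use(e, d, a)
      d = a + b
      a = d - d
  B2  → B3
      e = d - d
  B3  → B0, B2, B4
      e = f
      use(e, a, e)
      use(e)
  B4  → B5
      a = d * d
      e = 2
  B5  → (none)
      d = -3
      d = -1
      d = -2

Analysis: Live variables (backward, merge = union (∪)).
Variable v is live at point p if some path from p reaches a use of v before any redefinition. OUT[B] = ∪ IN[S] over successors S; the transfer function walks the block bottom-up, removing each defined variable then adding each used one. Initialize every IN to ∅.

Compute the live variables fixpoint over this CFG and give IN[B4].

Answer: {d}

Working:
Per-block solution:
  B0:  IN={a, b, c, d, e, f}  OUT={a, b, c, d, e, f}
  B1:  IN={a, b, c, d, e, f}  OUT={a, b, c, d, f}
  B2:  IN={a, b, c, d, f}  OUT={a, b, c, d, f}
  B3:  IN={a, b, c, d, f}  OUT={a, b, c, d, e, f}
  B4:  IN={d}  OUT={}
  B5:  IN={}  OUT={}

Merge at B4: OUT[B4] = IN[B5] = {}
Applying B4's transfer function to that OUT value gives IN[B4] (row B4 above).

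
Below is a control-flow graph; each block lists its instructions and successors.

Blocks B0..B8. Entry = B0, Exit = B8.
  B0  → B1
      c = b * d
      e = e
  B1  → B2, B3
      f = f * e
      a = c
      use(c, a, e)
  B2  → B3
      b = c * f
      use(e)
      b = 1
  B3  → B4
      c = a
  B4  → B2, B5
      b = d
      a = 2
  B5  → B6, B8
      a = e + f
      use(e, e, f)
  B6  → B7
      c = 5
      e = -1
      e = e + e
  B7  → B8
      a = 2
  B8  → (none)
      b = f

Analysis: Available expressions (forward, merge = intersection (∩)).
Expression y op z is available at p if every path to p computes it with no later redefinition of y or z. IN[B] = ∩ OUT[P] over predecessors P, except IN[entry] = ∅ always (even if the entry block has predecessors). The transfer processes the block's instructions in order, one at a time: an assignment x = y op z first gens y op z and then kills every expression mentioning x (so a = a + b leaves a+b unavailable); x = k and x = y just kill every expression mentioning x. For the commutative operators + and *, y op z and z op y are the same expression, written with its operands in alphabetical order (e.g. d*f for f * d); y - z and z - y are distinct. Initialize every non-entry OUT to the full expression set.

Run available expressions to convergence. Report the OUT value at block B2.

Answer: {c*f}

Working:
Converged values:
  B0: | IN={} | OUT={b*d}
  B1: | IN={b*d} | OUT={b*d}
  B2: | IN={} | OUT={c*f}
  B3: | IN={} | OUT={}
  B4: | IN={} | OUT={}
  B5: | IN={} | OUT={e+f}
  B6: | IN={e+f} | OUT={}
  B7: | IN={} | OUT={}
  B8: | IN={} | OUT={}

Merge at B2: IN[B2] = OUT[B1] ∩ OUT[B4] = {}
Applying B2's transfer function to that IN value gives OUT[B2] (row B2 above).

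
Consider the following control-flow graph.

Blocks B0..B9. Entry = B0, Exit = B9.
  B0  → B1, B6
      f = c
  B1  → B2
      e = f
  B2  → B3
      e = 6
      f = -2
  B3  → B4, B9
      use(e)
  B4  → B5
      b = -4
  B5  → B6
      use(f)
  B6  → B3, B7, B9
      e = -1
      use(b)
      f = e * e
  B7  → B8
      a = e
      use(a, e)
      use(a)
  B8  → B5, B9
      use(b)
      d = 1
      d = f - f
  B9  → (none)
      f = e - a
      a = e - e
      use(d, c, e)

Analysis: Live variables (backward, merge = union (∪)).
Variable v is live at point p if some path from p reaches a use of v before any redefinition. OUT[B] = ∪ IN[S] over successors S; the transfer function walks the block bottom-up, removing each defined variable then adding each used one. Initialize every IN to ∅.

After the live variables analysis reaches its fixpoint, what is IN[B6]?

Answer: {a, b, c, d}

Working:
Fixpoint table:
  B0:  IN={a, b, c, d}  OUT={a, b, c, d, f}
  B1:  IN={a, c, d, f}  OUT={a, c, d}
  B2:  IN={a, c, d}  OUT={a, c, d, e, f}
  B3:  IN={a, c, d, e, f}  OUT={a, c, d, e, f}
  B4:  IN={a, c, d, f}  OUT={a, b, c, d, f}
  B5:  IN={a, b, c, d, f}  OUT={a, b, c, d}
  B6:  IN={a, b, c, d}  OUT={a, b, c, d, e, f}
  B7:  IN={b, c, e, f}  OUT={a, b, c, e, f}
  B8:  IN={a, b, c, e, f}  OUT={a, b, c, d, e, f}
  B9:  IN={a, c, d, e}  OUT={}

Merge at B6: OUT[B6] = IN[B3] ⊔ IN[B7] ⊔ IN[B9] = {a, b, c, d, e, f}
Applying B6's transfer function to that OUT value gives IN[B6] (row B6 above).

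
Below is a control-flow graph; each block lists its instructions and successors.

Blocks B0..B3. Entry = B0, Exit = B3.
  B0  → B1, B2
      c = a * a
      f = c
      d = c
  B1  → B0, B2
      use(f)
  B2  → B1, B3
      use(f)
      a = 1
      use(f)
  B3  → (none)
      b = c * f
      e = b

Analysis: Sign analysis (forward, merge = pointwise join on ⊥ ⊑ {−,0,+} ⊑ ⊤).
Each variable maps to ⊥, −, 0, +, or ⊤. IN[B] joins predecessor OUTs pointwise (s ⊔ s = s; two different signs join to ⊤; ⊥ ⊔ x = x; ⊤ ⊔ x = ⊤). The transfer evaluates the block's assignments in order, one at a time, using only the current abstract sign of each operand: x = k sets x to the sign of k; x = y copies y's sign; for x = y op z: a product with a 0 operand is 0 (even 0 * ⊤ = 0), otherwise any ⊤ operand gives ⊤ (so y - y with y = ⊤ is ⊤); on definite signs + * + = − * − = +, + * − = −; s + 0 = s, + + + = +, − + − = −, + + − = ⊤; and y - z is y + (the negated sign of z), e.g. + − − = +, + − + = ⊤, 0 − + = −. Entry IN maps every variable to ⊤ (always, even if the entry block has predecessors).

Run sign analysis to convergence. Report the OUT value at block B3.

Answer: {a: +, b: ⊤, c: ⊤, d: ⊤, e: ⊤, f: ⊤}

Working:
Converged values:
  B0: | IN=(all ⊤) | OUT=(all ⊤)
  B1: | IN=(all ⊤) | OUT=(all ⊤)
  B2: | IN=(all ⊤) | OUT={a:+; rest ⊤}
  B3: | IN={a:+; rest ⊤} | OUT={a:+; rest ⊤}

Merge at B3: IN[B3] = OUT[B2] = {a: +, b: ⊤, c: ⊤, d: ⊤, e: ⊤, f: ⊤}
Applying B3's transfer function to that IN value gives OUT[B3] (row B3 above).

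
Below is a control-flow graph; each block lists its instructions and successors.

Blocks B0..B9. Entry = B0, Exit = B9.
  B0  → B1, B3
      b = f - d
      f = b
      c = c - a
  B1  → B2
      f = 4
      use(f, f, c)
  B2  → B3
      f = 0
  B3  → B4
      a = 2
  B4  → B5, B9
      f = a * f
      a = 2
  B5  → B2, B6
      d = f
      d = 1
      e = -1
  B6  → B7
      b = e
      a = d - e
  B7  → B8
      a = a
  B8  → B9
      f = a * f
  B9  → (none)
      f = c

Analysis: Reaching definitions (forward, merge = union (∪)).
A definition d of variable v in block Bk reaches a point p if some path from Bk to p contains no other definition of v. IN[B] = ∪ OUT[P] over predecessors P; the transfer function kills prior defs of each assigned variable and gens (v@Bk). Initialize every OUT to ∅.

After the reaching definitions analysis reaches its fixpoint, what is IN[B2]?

Fixpoint table:
  B0:   IN={}   OUT={b@B0, c@B0, f@B0}
  B1:   IN={b@B0, c@B0, f@B0}   OUT={b@B0, c@B0, f@B1}
  B2:   IN={a@B4, b@B0, c@B0, d@B5, e@B5, f@B1, f@B4}   OUT={a@B4, b@B0, c@B0, d@B5, e@B5, f@B2}
  B3:   IN={a@B4, b@B0, c@B0, d@B5, e@B5, f@B0, f@B2}   OUT={a@B3, b@B0, c@B0, d@B5, e@B5, f@B0, f@B2}
  B4:   IN={a@B3, b@B0, c@B0, d@B5, e@B5, f@B0, f@B2}   OUT={a@B4, b@B0, c@B0, d@B5, e@B5, f@B4}
  B5:   IN={a@B4, b@B0, c@B0, d@B5, e@B5, f@B4}   OUT={a@B4, b@B0, c@B0, d@B5, e@B5, f@B4}
  B6:   IN={a@B4, b@B0, c@B0, d@B5, e@B5, f@B4}   OUT={a@B6, b@B6, c@B0, d@B5, e@B5, f@B4}
  B7:   IN={a@B6, b@B6, c@B0, d@B5, e@B5, f@B4}   OUT={a@B7, b@B6, c@B0, d@B5, e@B5, f@B4}
  B8:   IN={a@B7, b@B6, c@B0, d@B5, e@B5, f@B4}   OUT={a@B7, b@B6, c@B0, d@B5, e@B5, f@B8}
  B9:   IN={a@B4, a@B7, b@B0, b@B6, c@B0, d@B5, e@B5, f@B4, f@B8}   OUT={a@B4, a@B7, b@B0, b@B6, c@B0, d@B5, e@B5, f@B9}

Merge at B2: IN[B2] = OUT[B1] ⊔ OUT[B5] = {a@B4, b@B0, c@B0, d@B5, e@B5, f@B1, f@B4}

Answer: {a@B4, b@B0, c@B0, d@B5, e@B5, f@B1, f@B4}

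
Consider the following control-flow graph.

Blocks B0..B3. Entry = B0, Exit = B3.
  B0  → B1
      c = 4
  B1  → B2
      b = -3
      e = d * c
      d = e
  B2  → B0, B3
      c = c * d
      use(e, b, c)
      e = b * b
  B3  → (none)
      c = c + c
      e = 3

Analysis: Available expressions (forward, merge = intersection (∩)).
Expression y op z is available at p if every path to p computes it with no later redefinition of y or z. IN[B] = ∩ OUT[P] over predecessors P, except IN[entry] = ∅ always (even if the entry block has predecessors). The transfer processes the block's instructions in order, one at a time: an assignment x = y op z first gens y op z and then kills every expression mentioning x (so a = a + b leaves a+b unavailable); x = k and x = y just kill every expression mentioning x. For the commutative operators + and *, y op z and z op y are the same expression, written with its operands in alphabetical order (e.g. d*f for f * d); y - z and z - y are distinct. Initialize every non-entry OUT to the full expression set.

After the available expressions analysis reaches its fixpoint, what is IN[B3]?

Fixpoint table:
  B0:   IN={}   OUT={}
  B1:   IN={}   OUT={}
  B2:   IN={}   OUT={b*b}
  B3:   IN={b*b}   OUT={b*b}

Merge at B3: IN[B3] = OUT[B2] = {b*b}

Answer: {b*b}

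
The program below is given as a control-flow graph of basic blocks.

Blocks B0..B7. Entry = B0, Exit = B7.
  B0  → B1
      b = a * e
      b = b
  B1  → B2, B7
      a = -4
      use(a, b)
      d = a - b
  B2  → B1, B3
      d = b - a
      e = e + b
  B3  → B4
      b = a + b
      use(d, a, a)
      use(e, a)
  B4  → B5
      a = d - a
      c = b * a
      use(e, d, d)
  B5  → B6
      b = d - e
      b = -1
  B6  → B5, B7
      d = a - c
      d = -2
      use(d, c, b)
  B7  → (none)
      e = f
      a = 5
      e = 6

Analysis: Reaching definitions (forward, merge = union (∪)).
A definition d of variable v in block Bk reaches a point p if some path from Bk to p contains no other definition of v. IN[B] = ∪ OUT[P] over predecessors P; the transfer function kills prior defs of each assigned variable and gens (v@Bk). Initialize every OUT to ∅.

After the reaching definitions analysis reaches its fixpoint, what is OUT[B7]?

Fixpoint table:
  B0: | IN={} | OUT={b@B0}
  B1: | IN={a@B1, b@B0, d@B2, e@B2} | OUT={a@B1, b@B0, d@B1, e@B2}
  B2: | IN={a@B1, b@B0, d@B1, e@B2} | OUT={a@B1, b@B0, d@B2, e@B2}
  B3: | IN={a@B1, b@B0, d@B2, e@B2} | OUT={a@B1, b@B3, d@B2, e@B2}
  B4: | IN={a@B1, b@B3, d@B2, e@B2} | OUT={a@B4, b@B3, c@B4, d@B2, e@B2}
  B5: | IN={a@B4, b@B3, b@B5, c@B4, d@B2, d@B6, e@B2} | OUT={a@B4, b@B5, c@B4, d@B2, d@B6, e@B2}
  B6: | IN={a@B4, b@B5, c@B4, d@B2, d@B6, e@B2} | OUT={a@B4, b@B5, c@B4, d@B6, e@B2}
  B7: | IN={a@B1, a@B4, b@B0, b@B5, c@B4, d@B1, d@B6, e@B2} | OUT={a@B7, b@B0, b@B5, c@B4, d@B1, d@B6, e@B7}

Merge at B7: IN[B7] = OUT[B1] ⊔ OUT[B6] = {a@B1, a@B4, b@B0, b@B5, c@B4, d@B1, d@B6, e@B2}
Applying B7's transfer function to that IN value gives OUT[B7] (row B7 above).

Answer: {a@B7, b@B0, b@B5, c@B4, d@B1, d@B6, e@B7}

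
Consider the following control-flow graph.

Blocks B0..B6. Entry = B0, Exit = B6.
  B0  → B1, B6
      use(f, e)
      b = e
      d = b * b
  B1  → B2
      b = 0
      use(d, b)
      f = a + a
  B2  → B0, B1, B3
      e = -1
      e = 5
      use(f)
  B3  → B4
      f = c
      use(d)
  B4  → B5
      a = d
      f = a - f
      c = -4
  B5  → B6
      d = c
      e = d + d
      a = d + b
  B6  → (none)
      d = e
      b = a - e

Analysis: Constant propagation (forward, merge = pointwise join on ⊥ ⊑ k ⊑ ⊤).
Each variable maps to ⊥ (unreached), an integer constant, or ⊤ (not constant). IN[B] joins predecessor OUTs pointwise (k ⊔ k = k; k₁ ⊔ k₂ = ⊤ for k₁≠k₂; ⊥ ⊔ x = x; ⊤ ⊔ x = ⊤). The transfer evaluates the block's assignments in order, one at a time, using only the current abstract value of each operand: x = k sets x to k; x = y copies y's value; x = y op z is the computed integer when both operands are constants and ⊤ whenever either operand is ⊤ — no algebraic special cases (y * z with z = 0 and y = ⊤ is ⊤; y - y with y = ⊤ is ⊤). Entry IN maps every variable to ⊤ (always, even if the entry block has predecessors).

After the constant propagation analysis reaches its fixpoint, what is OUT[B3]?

Answer: {a: ⊤, b: 0, c: ⊤, d: ⊤, e: 5, f: ⊤}

Trace:
Per-block solution:
  B0: | IN=(all ⊤) | OUT=(all ⊤)
  B1: | IN=(all ⊤) | OUT={b:0; rest ⊤}
  B2: | IN={b:0; rest ⊤} | OUT={b:0, e:5; rest ⊤}
  B3: | IN={b:0, e:5; rest ⊤} | OUT={b:0, e:5; rest ⊤}
  B4: | IN={b:0, e:5; rest ⊤} | OUT={b:0, c:-4, e:5; rest ⊤}
  B5: | IN={b:0, c:-4, e:5; rest ⊤} | OUT={a:-4, b:0, c:-4, d:-4, e:-8; rest ⊤}
  B6: | IN=(all ⊤) | OUT=(all ⊤)

Merge at B3: IN[B3] = OUT[B2] = {a: ⊤, b: 0, c: ⊤, d: ⊤, e: 5, f: ⊤}
Applying B3's transfer function to that IN value gives OUT[B3] (row B3 above).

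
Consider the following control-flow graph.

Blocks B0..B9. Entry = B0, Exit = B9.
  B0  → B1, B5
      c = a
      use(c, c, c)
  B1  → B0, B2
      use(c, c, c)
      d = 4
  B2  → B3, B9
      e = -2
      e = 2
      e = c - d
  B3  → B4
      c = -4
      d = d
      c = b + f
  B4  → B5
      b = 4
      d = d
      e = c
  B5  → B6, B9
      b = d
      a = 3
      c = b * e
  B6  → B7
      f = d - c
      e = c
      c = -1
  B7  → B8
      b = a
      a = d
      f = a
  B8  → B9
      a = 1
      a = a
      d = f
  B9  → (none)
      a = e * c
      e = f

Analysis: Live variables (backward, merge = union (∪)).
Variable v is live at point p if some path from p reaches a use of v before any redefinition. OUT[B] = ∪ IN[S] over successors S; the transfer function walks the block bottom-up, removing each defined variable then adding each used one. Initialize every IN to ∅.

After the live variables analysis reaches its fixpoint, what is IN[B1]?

Answer: {a, b, c, e, f}

Trace:
Fixpoint table:
  B0: | IN={a, b, d, e, f} | OUT={a, b, c, d, e, f}
  B1: | IN={a, b, c, e, f} | OUT={a, b, c, d, e, f}
  B2: | IN={b, c, d, f} | OUT={b, c, d, e, f}
  B3: | IN={b, d, f} | OUT={c, d, f}
  B4: | IN={c, d, f} | OUT={d, e, f}
  B5: | IN={d, e, f} | OUT={a, c, d, e, f}
  B6: | IN={a, c, d} | OUT={a, c, d, e}
  B7: | IN={a, c, d, e} | OUT={c, e, f}
  B8: | IN={c, e, f} | OUT={c, e, f}
  B9: | IN={c, e, f} | OUT={}

Merge at B1: OUT[B1] = IN[B0] ⊔ IN[B2] = {a, b, c, d, e, f}
Applying B1's transfer function to that OUT value gives IN[B1] (row B1 above).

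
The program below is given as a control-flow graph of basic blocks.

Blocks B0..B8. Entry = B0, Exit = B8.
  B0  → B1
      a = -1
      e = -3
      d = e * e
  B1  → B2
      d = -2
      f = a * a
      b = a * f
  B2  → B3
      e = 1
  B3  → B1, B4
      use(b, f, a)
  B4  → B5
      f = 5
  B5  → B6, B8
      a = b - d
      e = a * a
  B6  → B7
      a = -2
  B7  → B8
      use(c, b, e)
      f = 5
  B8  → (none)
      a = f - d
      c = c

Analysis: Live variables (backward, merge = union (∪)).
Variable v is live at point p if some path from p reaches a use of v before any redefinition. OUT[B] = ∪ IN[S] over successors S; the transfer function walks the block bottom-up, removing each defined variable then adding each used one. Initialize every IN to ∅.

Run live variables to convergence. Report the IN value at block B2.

Answer: {a, b, c, d, f}

Derivation:
Per-block solution:
  B0: | IN={c} | OUT={a, c}
  B1: | IN={a, c} | OUT={a, b, c, d, f}
  B2: | IN={a, b, c, d, f} | OUT={a, b, c, d, f}
  B3: | IN={a, b, c, d, f} | OUT={a, b, c, d}
  B4: | IN={b, c, d} | OUT={b, c, d, f}
  B5: | IN={b, c, d, f} | OUT={b, c, d, e, f}
  B6: | IN={b, c, d, e} | OUT={b, c, d, e}
  B7: | IN={b, c, d, e} | OUT={c, d, f}
  B8: | IN={c, d, f} | OUT={}

Merge at B2: OUT[B2] = IN[B3] = {a, b, c, d, f}
Applying B2's transfer function to that OUT value gives IN[B2] (row B2 above).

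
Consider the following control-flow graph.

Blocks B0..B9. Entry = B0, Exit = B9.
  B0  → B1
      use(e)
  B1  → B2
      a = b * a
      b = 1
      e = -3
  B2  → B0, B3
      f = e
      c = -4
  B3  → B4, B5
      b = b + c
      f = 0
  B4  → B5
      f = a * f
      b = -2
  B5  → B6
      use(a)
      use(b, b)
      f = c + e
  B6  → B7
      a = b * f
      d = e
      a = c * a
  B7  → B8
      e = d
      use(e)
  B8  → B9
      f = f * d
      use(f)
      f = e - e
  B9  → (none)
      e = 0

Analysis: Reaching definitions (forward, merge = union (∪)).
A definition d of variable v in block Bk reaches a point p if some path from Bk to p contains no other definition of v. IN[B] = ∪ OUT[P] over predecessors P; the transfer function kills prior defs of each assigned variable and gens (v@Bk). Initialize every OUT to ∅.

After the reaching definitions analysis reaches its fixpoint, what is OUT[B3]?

Answer: {a@B1, b@B3, c@B2, e@B1, f@B3}

Derivation:
Converged values:
  B0:   IN={a@B1, b@B1, c@B2, e@B1, f@B2}   OUT={a@B1, b@B1, c@B2, e@B1, f@B2}
  B1:   IN={a@B1, b@B1, c@B2, e@B1, f@B2}   OUT={a@B1, b@B1, c@B2, e@B1, f@B2}
  B2:   IN={a@B1, b@B1, c@B2, e@B1, f@B2}   OUT={a@B1, b@B1, c@B2, e@B1, f@B2}
  B3:   IN={a@B1, b@B1, c@B2, e@B1, f@B2}   OUT={a@B1, b@B3, c@B2, e@B1, f@B3}
  B4:   IN={a@B1, b@B3, c@B2, e@B1, f@B3}   OUT={a@B1, b@B4, c@B2, e@B1, f@B4}
  B5:   IN={a@B1, b@B3, b@B4, c@B2, e@B1, f@B3, f@B4}   OUT={a@B1, b@B3, b@B4, c@B2, e@B1, f@B5}
  B6:   IN={a@B1, b@B3, b@B4, c@B2, e@B1, f@B5}   OUT={a@B6, b@B3, b@B4, c@B2, d@B6, e@B1, f@B5}
  B7:   IN={a@B6, b@B3, b@B4, c@B2, d@B6, e@B1, f@B5}   OUT={a@B6, b@B3, b@B4, c@B2, d@B6, e@B7, f@B5}
  B8:   IN={a@B6, b@B3, b@B4, c@B2, d@B6, e@B7, f@B5}   OUT={a@B6, b@B3, b@B4, c@B2, d@B6, e@B7, f@B8}
  B9:   IN={a@B6, b@B3, b@B4, c@B2, d@B6, e@B7, f@B8}   OUT={a@B6, b@B3, b@B4, c@B2, d@B6, e@B9, f@B8}

Merge at B3: IN[B3] = OUT[B2] = {a@B1, b@B1, c@B2, e@B1, f@B2}
Applying B3's transfer function to that IN value gives OUT[B3] (row B3 above).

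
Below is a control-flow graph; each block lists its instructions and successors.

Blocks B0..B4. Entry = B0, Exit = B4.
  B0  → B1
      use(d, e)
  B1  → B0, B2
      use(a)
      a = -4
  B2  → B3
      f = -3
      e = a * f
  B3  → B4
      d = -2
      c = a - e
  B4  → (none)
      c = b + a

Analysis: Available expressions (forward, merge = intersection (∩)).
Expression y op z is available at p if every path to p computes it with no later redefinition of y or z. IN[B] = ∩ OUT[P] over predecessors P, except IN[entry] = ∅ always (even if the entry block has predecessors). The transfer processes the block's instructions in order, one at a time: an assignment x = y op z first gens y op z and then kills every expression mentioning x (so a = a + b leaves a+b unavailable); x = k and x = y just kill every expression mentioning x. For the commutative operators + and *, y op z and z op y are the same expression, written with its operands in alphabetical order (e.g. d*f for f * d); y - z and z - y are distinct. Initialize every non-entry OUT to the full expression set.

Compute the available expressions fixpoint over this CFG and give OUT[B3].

Converged values:
  B0: | IN={} | OUT={}
  B1: | IN={} | OUT={}
  B2: | IN={} | OUT={a*f}
  B3: | IN={a*f} | OUT={a*f, a-e}
  B4: | IN={a*f, a-e} | OUT={a*f, a+b, a-e}

Merge at B3: IN[B3] = OUT[B2] = {a*f}
Applying B3's transfer function to that IN value gives OUT[B3] (row B3 above).

Answer: {a*f, a-e}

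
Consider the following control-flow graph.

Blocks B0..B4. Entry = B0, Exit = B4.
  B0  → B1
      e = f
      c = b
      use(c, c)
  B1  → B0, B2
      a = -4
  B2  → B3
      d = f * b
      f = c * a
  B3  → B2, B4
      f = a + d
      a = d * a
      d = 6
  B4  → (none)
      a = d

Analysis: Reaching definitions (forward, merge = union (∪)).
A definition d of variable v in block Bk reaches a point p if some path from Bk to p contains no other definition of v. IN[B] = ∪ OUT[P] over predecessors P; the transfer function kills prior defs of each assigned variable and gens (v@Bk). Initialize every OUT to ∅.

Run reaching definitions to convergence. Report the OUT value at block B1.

Answer: {a@B1, c@B0, e@B0}

Derivation:
Converged values:
  B0:  IN={a@B1, c@B0, e@B0}  OUT={a@B1, c@B0, e@B0}
  B1:  IN={a@B1, c@B0, e@B0}  OUT={a@B1, c@B0, e@B0}
  B2:  IN={a@B1, a@B3, c@B0, d@B3, e@B0, f@B3}  OUT={a@B1, a@B3, c@B0, d@B2, e@B0, f@B2}
  B3:  IN={a@B1, a@B3, c@B0, d@B2, e@B0, f@B2}  OUT={a@B3, c@B0, d@B3, e@B0, f@B3}
  B4:  IN={a@B3, c@B0, d@B3, e@B0, f@B3}  OUT={a@B4, c@B0, d@B3, e@B0, f@B3}

Merge at B1: IN[B1] = OUT[B0] = {a@B1, c@B0, e@B0}
Applying B1's transfer function to that IN value gives OUT[B1] (row B1 above).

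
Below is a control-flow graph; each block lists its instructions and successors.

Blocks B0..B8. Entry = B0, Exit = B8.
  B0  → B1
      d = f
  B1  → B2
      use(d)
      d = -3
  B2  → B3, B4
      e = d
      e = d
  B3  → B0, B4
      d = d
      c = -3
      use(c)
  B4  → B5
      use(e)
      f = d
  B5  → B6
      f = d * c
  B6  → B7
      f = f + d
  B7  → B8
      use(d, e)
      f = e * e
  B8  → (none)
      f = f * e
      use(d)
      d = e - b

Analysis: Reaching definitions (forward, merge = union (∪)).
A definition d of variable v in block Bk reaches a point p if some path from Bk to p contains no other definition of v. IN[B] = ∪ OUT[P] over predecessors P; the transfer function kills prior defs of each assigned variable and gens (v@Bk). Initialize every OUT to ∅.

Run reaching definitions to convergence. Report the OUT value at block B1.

Answer: {c@B3, d@B1, e@B2}

Trace:
Per-block solution:
  B0: | IN={c@B3, d@B3, e@B2} | OUT={c@B3, d@B0, e@B2}
  B1: | IN={c@B3, d@B0, e@B2} | OUT={c@B3, d@B1, e@B2}
  B2: | IN={c@B3, d@B1, e@B2} | OUT={c@B3, d@B1, e@B2}
  B3: | IN={c@B3, d@B1, e@B2} | OUT={c@B3, d@B3, e@B2}
  B4: | IN={c@B3, d@B1, d@B3, e@B2} | OUT={c@B3, d@B1, d@B3, e@B2, f@B4}
  B5: | IN={c@B3, d@B1, d@B3, e@B2, f@B4} | OUT={c@B3, d@B1, d@B3, e@B2, f@B5}
  B6: | IN={c@B3, d@B1, d@B3, e@B2, f@B5} | OUT={c@B3, d@B1, d@B3, e@B2, f@B6}
  B7: | IN={c@B3, d@B1, d@B3, e@B2, f@B6} | OUT={c@B3, d@B1, d@B3, e@B2, f@B7}
  B8: | IN={c@B3, d@B1, d@B3, e@B2, f@B7} | OUT={c@B3, d@B8, e@B2, f@B8}

Merge at B1: IN[B1] = OUT[B0] = {c@B3, d@B0, e@B2}
Applying B1's transfer function to that IN value gives OUT[B1] (row B1 above).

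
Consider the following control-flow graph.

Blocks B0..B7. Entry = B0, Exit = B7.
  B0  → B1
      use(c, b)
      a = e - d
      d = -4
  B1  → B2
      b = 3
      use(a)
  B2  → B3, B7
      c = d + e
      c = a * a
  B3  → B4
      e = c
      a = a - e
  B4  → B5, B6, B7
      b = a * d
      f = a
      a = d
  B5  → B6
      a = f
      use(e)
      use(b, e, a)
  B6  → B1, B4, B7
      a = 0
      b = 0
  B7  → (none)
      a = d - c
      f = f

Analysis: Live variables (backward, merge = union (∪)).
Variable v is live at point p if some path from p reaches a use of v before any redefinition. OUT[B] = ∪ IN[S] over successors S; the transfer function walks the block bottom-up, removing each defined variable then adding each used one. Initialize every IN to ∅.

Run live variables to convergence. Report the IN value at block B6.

Answer: {c, d, e, f}

Working:
Fixpoint table:
  B0: | IN={b, c, d, e, f} | OUT={a, d, e, f}
  B1: | IN={a, d, e, f} | OUT={a, d, e, f}
  B2: | IN={a, d, e, f} | OUT={a, c, d, f}
  B3: | IN={a, c, d} | OUT={a, c, d, e}
  B4: | IN={a, c, d, e} | OUT={b, c, d, e, f}
  B5: | IN={b, c, d, e, f} | OUT={c, d, e, f}
  B6: | IN={c, d, e, f} | OUT={a, c, d, e, f}
  B7: | IN={c, d, f} | OUT={}

Merge at B6: OUT[B6] = IN[B1] ⊔ IN[B4] ⊔ IN[B7] = {a, c, d, e, f}
Applying B6's transfer function to that OUT value gives IN[B6] (row B6 above).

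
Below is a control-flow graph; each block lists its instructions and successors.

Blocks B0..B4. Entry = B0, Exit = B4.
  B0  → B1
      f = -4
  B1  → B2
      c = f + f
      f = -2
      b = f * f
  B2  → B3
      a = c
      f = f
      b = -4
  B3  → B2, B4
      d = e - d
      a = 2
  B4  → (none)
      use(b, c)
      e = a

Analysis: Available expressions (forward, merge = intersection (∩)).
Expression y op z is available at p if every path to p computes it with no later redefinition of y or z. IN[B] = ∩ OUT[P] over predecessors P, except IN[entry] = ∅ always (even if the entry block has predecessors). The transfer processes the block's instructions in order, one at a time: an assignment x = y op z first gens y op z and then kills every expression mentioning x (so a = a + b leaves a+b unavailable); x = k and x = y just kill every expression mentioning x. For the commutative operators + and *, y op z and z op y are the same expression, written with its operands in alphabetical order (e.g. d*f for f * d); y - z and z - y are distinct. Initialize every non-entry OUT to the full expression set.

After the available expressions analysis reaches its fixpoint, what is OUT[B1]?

Answer: {f*f}

Working:
Converged values:
  B0: | IN={} | OUT={}
  B1: | IN={} | OUT={f*f}
  B2: | IN={} | OUT={}
  B3: | IN={} | OUT={}
  B4: | IN={} | OUT={}

Merge at B1: IN[B1] = OUT[B0] = {}
Applying B1's transfer function to that IN value gives OUT[B1] (row B1 above).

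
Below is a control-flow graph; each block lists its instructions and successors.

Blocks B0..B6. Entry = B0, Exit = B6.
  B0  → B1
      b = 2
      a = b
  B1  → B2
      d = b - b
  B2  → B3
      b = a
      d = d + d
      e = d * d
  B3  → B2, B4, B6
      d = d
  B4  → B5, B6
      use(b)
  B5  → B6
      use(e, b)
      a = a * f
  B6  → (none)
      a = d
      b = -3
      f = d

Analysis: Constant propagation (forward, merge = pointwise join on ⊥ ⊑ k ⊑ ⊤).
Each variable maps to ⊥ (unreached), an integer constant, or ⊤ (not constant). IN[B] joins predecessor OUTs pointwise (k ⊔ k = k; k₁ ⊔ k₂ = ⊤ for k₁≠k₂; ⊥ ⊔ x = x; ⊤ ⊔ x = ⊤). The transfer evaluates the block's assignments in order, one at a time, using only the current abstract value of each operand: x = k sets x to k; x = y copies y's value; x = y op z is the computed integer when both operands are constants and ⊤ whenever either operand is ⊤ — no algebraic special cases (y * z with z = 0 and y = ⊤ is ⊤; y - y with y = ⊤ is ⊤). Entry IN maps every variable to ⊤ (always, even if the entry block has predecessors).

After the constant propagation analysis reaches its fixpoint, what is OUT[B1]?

Per-block solution:
  B0:   IN=(all ⊤)   OUT={a:2, b:2; rest ⊤}
  B1:   IN={a:2, b:2; rest ⊤}   OUT={a:2, b:2, d:0; rest ⊤}
  B2:   IN={a:2, b:2, d:0; rest ⊤}   OUT={a:2, b:2, d:0, e:0; rest ⊤}
  B3:   IN={a:2, b:2, d:0, e:0; rest ⊤}   OUT={a:2, b:2, d:0, e:0; rest ⊤}
  B4:   IN={a:2, b:2, d:0, e:0; rest ⊤}   OUT={a:2, b:2, d:0, e:0; rest ⊤}
  B5:   IN={a:2, b:2, d:0, e:0; rest ⊤}   OUT={b:2, d:0, e:0; rest ⊤}
  B6:   IN={b:2, d:0, e:0; rest ⊤}   OUT={a:0, b:-3, d:0, e:0, f:0; rest ⊤}

Merge at B1: IN[B1] = OUT[B0] = {a: 2, b: 2, c: ⊤, d: ⊤, e: ⊤, f: ⊤}
Applying B1's transfer function to that IN value gives OUT[B1] (row B1 above).

Answer: {a: 2, b: 2, c: ⊤, d: 0, e: ⊤, f: ⊤}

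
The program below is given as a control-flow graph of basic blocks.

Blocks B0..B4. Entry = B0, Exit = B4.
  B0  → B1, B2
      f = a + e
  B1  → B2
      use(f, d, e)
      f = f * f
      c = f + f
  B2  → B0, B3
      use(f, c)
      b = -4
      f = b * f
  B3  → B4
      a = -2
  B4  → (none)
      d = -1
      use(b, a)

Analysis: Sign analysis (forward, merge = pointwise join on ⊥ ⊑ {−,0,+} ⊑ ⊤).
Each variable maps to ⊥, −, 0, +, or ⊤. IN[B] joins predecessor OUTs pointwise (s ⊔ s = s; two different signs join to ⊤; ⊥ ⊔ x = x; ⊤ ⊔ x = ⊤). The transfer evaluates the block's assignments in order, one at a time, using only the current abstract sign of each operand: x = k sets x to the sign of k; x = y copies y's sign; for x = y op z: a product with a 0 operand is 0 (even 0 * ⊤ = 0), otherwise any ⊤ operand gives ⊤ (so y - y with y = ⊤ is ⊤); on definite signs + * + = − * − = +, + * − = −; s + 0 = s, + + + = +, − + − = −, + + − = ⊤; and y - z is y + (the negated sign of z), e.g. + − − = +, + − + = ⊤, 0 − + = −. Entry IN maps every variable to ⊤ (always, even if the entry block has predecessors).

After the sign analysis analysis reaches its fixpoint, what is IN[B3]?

Answer: {a: ⊤, b: -, c: ⊤, d: ⊤, e: ⊤, f: ⊤}

Working:
Per-block solution:
  B0:  IN=(all ⊤)  OUT=(all ⊤)
  B1:  IN=(all ⊤)  OUT=(all ⊤)
  B2:  IN=(all ⊤)  OUT={b:-; rest ⊤}
  B3:  IN={b:-; rest ⊤}  OUT={a:-, b:-; rest ⊤}
  B4:  IN={a:-, b:-; rest ⊤}  OUT={a:-, b:-, d:-; rest ⊤}

Merge at B3: IN[B3] = OUT[B2] = {a: ⊤, b: -, c: ⊤, d: ⊤, e: ⊤, f: ⊤}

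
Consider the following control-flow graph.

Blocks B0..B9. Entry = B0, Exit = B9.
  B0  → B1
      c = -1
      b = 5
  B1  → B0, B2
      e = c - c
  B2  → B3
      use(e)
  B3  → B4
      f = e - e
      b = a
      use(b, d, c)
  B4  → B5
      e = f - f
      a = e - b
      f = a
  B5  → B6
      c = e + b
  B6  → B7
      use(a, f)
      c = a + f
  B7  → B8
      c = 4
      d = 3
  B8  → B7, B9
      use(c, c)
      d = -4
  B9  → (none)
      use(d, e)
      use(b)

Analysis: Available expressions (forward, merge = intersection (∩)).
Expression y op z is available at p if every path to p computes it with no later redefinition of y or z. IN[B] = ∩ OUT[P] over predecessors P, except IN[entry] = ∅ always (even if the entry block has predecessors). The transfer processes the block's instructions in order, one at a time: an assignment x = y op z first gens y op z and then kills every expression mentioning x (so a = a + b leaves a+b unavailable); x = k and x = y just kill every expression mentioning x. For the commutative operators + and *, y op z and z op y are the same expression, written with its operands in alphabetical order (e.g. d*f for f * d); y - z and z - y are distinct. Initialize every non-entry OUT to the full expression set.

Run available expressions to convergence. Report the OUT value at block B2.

Answer: {c-c}

Trace:
Fixpoint table:
  B0:  IN={}  OUT={}
  B1:  IN={}  OUT={c-c}
  B2:  IN={c-c}  OUT={c-c}
  B3:  IN={c-c}  OUT={c-c, e-e}
  B4:  IN={c-c, e-e}  OUT={c-c, e-b}
  B5:  IN={c-c, e-b}  OUT={b+e, e-b}
  B6:  IN={b+e, e-b}  OUT={a+f, b+e, e-b}
  B7:  IN={a+f, b+e, e-b}  OUT={a+f, b+e, e-b}
  B8:  IN={a+f, b+e, e-b}  OUT={a+f, b+e, e-b}
  B9:  IN={a+f, b+e, e-b}  OUT={a+f, b+e, e-b}

Merge at B2: IN[B2] = OUT[B1] = {c-c}
Applying B2's transfer function to that IN value gives OUT[B2] (row B2 above).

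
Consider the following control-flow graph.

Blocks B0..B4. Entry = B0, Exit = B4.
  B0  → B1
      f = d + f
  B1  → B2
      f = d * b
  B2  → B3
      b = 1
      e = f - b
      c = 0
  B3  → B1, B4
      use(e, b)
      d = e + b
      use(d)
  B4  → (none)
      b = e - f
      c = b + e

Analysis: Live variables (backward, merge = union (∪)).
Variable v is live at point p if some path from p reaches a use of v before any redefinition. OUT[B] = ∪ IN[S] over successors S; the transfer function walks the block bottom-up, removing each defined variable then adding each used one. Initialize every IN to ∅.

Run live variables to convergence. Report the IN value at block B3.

Per-block solution:
  B0:  IN={b, d, f}  OUT={b, d}
  B1:  IN={b, d}  OUT={f}
  B2:  IN={f}  OUT={b, e, f}
  B3:  IN={b, e, f}  OUT={b, d, e, f}
  B4:  IN={e, f}  OUT={}

Merge at B3: OUT[B3] = IN[B1] ⊔ IN[B4] = {b, d, e, f}
Applying B3's transfer function to that OUT value gives IN[B3] (row B3 above).

Answer: {b, e, f}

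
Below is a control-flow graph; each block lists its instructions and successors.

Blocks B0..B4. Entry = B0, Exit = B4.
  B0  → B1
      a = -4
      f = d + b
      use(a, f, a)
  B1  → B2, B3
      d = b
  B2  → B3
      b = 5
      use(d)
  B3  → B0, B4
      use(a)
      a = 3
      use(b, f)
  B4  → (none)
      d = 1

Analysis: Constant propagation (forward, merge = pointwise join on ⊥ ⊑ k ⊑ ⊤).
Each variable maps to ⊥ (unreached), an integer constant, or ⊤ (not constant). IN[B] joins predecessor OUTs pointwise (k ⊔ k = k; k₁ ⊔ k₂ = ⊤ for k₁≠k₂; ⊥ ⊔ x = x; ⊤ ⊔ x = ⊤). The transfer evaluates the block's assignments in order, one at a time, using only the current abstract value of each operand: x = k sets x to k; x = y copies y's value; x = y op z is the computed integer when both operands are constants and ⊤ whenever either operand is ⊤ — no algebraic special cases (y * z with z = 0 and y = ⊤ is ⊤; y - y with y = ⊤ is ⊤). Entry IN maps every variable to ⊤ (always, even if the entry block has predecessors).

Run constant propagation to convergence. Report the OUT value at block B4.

Converged values:
  B0: | IN=(all ⊤) | OUT={a:-4; rest ⊤}
  B1: | IN={a:-4; rest ⊤} | OUT={a:-4; rest ⊤}
  B2: | IN={a:-4; rest ⊤} | OUT={a:-4, b:5; rest ⊤}
  B3: | IN={a:-4; rest ⊤} | OUT={a:3; rest ⊤}
  B4: | IN={a:3; rest ⊤} | OUT={a:3, d:1; rest ⊤}

Merge at B4: IN[B4] = OUT[B3] = {a: 3, b: ⊤, c: ⊤, d: ⊤, e: ⊤, f: ⊤}
Applying B4's transfer function to that IN value gives OUT[B4] (row B4 above).

Answer: {a: 3, b: ⊤, c: ⊤, d: 1, e: ⊤, f: ⊤}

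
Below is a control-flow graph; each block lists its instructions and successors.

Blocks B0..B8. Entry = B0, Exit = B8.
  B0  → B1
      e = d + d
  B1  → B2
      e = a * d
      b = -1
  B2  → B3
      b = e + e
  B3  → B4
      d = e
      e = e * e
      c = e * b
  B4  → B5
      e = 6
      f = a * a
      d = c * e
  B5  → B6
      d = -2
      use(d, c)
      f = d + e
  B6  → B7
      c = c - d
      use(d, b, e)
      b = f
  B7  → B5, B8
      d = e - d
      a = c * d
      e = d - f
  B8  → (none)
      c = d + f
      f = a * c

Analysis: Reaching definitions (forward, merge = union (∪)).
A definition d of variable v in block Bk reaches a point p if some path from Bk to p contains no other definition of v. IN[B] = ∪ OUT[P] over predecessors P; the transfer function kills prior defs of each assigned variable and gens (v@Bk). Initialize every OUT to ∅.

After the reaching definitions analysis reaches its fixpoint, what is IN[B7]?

Answer: {a@B7, b@B6, c@B6, d@B5, e@B4, e@B7, f@B5}

Derivation:
Converged values:
  B0:  IN={}  OUT={e@B0}
  B1:  IN={e@B0}  OUT={b@B1, e@B1}
  B2:  IN={b@B1, e@B1}  OUT={b@B2, e@B1}
  B3:  IN={b@B2, e@B1}  OUT={b@B2, c@B3, d@B3, e@B3}
  B4:  IN={b@B2, c@B3, d@B3, e@B3}  OUT={b@B2, c@B3, d@B4, e@B4, f@B4}
  B5:  IN={a@B7, b@B2, b@B6, c@B3, c@B6, d@B4, d@B7, e@B4, e@B7, f@B4, f@B5}  OUT={a@B7, b@B2, b@B6, c@B3, c@B6, d@B5, e@B4, e@B7, f@B5}
  B6:  IN={a@B7, b@B2, b@B6, c@B3, c@B6, d@B5, e@B4, e@B7, f@B5}  OUT={a@B7, b@B6, c@B6, d@B5, e@B4, e@B7, f@B5}
  B7:  IN={a@B7, b@B6, c@B6, d@B5, e@B4, e@B7, f@B5}  OUT={a@B7, b@B6, c@B6, d@B7, e@B7, f@B5}
  B8:  IN={a@B7, b@B6, c@B6, d@B7, e@B7, f@B5}  OUT={a@B7, b@B6, c@B8, d@B7, e@B7, f@B8}

Merge at B7: IN[B7] = OUT[B6] = {a@B7, b@B6, c@B6, d@B5, e@B4, e@B7, f@B5}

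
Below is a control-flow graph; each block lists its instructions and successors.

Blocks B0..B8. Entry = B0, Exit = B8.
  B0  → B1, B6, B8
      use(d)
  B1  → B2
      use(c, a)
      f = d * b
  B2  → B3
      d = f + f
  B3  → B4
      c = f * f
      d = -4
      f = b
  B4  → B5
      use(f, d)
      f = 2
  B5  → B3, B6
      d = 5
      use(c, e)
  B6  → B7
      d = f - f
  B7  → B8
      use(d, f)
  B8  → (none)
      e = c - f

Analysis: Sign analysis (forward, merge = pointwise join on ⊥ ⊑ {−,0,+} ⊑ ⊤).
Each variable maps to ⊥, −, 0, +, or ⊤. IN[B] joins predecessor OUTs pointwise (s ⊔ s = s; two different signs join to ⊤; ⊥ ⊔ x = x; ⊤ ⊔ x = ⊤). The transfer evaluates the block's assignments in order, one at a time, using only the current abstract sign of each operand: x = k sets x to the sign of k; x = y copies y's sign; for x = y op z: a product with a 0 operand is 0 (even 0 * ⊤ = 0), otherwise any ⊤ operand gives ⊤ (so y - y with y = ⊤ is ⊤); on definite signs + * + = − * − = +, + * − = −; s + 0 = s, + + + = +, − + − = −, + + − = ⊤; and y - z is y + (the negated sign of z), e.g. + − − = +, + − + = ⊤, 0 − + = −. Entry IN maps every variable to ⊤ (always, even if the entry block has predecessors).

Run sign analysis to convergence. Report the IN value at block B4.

Answer: {a: ⊤, b: ⊤, c: ⊤, d: -, e: ⊤, f: ⊤}

Working:
Converged values:
  B0:  IN=(all ⊤)  OUT=(all ⊤)
  B1:  IN=(all ⊤)  OUT=(all ⊤)
  B2:  IN=(all ⊤)  OUT=(all ⊤)
  B3:  IN=(all ⊤)  OUT={d:-; rest ⊤}
  B4:  IN={d:-; rest ⊤}  OUT={d:-, f:+; rest ⊤}
  B5:  IN={d:-, f:+; rest ⊤}  OUT={d:+, f:+; rest ⊤}
  B6:  IN=(all ⊤)  OUT=(all ⊤)
  B7:  IN=(all ⊤)  OUT=(all ⊤)
  B8:  IN=(all ⊤)  OUT=(all ⊤)

Merge at B4: IN[B4] = OUT[B3] = {a: ⊤, b: ⊤, c: ⊤, d: -, e: ⊤, f: ⊤}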